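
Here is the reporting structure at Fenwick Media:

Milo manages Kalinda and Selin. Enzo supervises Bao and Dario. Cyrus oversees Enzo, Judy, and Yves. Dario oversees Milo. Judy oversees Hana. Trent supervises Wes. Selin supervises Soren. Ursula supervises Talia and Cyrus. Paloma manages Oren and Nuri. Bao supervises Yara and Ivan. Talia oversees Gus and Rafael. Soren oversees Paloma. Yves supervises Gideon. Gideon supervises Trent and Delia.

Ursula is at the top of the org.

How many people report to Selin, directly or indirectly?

Selin directly manages Soren. Under Soren: Paloma, Oren, Nuri (3). That's 4 in total.

4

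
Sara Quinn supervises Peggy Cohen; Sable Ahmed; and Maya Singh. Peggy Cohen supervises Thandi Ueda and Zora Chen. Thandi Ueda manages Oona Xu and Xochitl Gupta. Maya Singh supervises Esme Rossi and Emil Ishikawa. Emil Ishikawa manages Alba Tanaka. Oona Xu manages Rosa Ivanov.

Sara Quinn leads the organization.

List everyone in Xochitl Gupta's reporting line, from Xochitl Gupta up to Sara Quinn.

Xochitl Gupta reports to Thandi Ueda. Thandi Ueda reports to Peggy Cohen. Peggy Cohen reports to Sara Quinn. Sara Quinn is at the top.

Xochitl Gupta -> Thandi Ueda -> Peggy Cohen -> Sara Quinn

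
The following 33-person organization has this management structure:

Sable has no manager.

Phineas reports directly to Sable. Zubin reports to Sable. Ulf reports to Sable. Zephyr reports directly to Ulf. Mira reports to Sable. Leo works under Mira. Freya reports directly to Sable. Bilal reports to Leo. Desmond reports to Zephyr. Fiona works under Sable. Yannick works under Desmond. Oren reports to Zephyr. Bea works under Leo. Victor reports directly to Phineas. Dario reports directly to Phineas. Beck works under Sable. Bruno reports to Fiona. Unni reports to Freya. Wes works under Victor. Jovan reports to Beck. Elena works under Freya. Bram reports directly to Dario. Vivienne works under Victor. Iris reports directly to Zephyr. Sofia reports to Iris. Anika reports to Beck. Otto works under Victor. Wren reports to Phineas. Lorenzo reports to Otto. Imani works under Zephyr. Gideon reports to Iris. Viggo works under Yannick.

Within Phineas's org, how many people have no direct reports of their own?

The people in Phineas's organization with no one reporting to them are Wren, Bram, Lorenzo, Vivienne, Wes. That is 5.

5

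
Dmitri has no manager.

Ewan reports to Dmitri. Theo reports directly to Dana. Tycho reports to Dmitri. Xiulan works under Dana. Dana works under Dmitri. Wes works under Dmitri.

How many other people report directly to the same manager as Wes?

Wes reports to Dmitri. Dmitri's other direct reports are Tycho, Dana, Ewan — 3 peers.

3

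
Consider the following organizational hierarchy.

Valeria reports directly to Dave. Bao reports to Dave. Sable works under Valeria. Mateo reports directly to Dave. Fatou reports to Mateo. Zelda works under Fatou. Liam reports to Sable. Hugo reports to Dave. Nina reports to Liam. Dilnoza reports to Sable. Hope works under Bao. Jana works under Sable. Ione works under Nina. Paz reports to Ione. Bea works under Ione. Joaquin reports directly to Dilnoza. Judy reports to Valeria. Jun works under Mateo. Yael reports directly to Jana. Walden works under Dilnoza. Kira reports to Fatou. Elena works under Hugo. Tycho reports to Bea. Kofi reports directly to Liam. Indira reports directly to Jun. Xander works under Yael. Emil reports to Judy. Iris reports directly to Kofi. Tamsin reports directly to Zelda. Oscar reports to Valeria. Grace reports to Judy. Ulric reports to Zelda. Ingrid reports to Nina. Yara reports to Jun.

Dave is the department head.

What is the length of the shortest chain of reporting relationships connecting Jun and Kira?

3

Jun is 1 level below Mateo, and Kira is 2 levels below Mateo (their lowest common manager). The shortest path runs up from Jun to Mateo and back down to Kira: 1 + 2 = 3 links.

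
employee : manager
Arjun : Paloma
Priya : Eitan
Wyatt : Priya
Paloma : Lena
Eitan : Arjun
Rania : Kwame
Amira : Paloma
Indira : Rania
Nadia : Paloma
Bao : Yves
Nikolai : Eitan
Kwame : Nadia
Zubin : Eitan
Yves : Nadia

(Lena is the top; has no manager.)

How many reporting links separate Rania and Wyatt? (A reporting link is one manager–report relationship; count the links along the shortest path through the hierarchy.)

Rania is 3 levels below Paloma, and Wyatt is 4 levels below Paloma (their lowest common manager). The shortest path runs up from Rania to Paloma and back down to Wyatt: 3 + 4 = 7 links.

7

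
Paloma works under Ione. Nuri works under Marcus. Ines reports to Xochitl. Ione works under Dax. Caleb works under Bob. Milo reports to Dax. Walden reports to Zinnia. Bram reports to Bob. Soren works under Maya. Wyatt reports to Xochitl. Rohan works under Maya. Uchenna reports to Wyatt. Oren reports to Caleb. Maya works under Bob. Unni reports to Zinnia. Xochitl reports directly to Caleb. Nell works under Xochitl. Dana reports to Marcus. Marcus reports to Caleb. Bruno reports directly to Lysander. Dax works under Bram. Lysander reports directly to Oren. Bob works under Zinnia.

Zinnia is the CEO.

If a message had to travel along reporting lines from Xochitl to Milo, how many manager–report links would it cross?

5

Xochitl is 2 levels below Bob, and Milo is 3 levels below Bob (their lowest common manager). The shortest path runs up from Xochitl to Bob and back down to Milo: 2 + 3 = 5 links.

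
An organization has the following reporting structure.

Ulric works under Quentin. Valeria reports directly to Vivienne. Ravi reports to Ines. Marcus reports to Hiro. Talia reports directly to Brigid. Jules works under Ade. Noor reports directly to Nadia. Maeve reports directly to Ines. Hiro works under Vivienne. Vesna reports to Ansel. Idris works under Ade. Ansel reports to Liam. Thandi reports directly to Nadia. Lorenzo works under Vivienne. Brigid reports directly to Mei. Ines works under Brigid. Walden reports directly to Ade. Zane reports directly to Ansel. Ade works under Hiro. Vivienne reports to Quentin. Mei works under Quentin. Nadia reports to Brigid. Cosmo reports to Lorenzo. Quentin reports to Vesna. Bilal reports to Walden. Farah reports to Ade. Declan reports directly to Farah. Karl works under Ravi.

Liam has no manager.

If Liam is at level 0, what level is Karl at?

Chain from Karl up to Liam: Karl → Ravi → Ines → Brigid → Mei → Quentin → Vesna → Ansel → Liam. That is 8 steps up, so Karl is 8 levels below Liam.

8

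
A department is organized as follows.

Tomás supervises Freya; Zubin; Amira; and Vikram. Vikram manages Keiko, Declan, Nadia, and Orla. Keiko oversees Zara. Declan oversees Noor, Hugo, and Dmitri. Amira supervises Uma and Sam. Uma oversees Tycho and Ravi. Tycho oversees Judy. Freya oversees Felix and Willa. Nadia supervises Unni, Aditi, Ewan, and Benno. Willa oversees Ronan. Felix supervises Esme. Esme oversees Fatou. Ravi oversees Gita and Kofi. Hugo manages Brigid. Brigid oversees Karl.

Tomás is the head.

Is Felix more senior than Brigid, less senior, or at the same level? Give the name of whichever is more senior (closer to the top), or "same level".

Felix

Felix is 2 levels below Tomás; Brigid is 4. Felix is higher.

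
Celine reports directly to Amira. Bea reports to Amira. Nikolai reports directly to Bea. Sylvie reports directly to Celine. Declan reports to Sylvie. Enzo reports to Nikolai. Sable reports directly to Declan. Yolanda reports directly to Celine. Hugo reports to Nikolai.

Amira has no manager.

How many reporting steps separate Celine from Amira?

Chain from Celine up to Amira: Celine → Amira. That is 1 step up, so Celine is 1 level below Amira.

1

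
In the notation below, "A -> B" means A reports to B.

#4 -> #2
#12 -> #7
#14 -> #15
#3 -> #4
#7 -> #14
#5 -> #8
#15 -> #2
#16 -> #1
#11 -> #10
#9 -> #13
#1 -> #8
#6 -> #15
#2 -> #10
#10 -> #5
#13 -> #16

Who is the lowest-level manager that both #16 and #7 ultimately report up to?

#8

#16's chain of managers is #1, #8. #7's chain of managers is #14, #15, #2, #10, #5, #8. The first manager that appears in both chains is #8.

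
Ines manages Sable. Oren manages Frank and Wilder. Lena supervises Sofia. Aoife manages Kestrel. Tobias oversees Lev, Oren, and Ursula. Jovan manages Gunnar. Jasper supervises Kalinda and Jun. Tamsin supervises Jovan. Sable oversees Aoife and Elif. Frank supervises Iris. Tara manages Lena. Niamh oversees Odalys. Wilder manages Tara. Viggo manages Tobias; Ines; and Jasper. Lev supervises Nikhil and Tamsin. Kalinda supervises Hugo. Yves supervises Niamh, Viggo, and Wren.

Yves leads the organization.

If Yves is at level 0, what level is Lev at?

Chain from Lev up to Yves: Lev → Tobias → Viggo → Yves. That is 3 steps up, so Lev is 3 levels below Yves.

3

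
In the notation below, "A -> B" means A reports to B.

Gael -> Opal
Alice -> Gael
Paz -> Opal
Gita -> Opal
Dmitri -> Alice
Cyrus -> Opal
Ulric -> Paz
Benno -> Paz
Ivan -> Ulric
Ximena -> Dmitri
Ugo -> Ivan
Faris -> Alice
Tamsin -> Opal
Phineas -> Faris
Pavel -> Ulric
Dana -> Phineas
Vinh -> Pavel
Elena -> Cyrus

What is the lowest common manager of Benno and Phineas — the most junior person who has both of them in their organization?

Benno's chain of managers is Paz, Opal. Phineas's chain of managers is Faris, Alice, Gael, Opal. The first manager that appears in both chains is Opal.

Opal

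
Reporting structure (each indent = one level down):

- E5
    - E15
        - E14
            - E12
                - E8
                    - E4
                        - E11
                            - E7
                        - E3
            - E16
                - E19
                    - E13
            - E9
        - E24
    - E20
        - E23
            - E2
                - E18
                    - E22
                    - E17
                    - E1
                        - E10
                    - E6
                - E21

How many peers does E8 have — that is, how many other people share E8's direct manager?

E8 reports to E12, and E12 has no other direct reports. E8 has 0 peers.

0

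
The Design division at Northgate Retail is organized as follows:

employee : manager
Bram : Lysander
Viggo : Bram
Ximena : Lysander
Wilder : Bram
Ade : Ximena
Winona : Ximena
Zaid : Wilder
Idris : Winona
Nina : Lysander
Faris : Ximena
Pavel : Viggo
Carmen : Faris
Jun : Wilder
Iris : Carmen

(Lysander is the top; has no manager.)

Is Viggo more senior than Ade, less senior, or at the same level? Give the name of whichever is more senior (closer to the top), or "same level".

Both Viggo and Ade are 2 levels below Lysander.

same level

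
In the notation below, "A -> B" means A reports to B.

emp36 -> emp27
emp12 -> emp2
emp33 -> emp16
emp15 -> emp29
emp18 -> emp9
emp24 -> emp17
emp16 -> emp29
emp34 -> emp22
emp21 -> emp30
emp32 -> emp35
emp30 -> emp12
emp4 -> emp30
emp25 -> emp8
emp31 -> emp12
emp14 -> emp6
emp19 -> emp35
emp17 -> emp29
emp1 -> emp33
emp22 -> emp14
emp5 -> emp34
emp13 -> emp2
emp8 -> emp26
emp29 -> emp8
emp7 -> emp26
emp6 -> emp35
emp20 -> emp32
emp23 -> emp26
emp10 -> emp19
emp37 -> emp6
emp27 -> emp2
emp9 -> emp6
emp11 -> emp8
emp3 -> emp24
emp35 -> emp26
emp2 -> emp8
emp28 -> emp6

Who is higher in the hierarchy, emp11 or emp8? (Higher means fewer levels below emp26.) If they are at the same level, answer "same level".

emp8

emp11 is 2 levels below emp26; emp8 is 1. emp8 is higher.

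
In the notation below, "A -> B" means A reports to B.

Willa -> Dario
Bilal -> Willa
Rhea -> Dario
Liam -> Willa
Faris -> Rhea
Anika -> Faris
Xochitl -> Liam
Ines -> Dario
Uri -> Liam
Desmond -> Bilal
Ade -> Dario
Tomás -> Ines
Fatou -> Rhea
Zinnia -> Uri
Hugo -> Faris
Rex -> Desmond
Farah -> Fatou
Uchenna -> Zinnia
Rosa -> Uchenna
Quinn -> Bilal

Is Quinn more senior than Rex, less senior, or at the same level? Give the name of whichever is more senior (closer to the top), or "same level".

Quinn

Quinn is 3 levels below Dario; Rex is 4. Quinn is higher.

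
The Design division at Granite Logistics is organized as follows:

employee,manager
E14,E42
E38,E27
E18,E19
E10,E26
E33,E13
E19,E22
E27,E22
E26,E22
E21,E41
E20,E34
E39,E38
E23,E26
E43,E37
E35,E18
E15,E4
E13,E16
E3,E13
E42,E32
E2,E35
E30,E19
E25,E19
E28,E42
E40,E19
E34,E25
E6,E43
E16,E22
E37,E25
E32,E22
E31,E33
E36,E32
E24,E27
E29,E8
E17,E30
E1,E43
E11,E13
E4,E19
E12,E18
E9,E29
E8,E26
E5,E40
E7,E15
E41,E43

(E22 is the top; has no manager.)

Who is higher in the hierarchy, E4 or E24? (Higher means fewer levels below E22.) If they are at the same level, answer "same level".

same level

Both E4 and E24 are 2 levels below E22.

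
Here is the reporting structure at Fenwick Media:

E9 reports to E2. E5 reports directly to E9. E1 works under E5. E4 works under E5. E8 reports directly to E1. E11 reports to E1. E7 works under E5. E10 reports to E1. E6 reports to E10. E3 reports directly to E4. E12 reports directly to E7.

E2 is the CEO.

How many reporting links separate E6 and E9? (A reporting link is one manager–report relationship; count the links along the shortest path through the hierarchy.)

E6 is in E9's organization: the chain from E6 up to E9 is E6 → E10 → E1 → E5 → E9, which is 4 links.

4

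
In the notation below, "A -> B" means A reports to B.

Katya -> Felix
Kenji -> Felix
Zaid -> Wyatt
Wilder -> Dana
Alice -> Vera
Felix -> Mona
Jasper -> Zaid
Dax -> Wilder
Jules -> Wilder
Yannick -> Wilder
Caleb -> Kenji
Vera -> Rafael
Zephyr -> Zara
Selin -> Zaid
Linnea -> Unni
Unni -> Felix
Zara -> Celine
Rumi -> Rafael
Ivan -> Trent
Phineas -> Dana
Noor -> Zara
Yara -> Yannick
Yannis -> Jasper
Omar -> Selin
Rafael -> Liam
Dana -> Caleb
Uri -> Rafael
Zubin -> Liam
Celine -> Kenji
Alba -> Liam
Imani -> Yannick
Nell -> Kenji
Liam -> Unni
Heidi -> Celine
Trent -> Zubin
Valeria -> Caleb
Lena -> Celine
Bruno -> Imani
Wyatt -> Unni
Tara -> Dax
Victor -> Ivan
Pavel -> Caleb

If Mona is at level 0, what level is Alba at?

Chain from Alba up to Mona: Alba → Liam → Unni → Felix → Mona. That is 4 steps up, so Alba is 4 levels below Mona.

4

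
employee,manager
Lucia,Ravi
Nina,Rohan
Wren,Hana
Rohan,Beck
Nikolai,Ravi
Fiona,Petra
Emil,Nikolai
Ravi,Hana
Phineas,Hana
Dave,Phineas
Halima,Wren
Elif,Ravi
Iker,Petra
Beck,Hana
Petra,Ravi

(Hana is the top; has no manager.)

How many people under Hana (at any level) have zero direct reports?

The people in Hana's organization with no one reporting to them are Halima, Dave, Elif, Emil, Fiona, Iker, Lucia, Nina. That is 8.

8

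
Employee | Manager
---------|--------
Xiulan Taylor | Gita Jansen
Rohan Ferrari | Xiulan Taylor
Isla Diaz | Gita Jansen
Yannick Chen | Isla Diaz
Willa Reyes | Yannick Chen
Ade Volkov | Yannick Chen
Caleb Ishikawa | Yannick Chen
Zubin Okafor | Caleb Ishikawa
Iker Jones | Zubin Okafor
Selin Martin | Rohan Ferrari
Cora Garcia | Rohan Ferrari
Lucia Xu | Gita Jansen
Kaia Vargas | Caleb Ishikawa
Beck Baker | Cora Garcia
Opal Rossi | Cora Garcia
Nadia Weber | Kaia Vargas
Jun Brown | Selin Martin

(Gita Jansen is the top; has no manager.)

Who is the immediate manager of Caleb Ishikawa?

Yannick Chen

Caleb Ishikawa reports directly to Yannick Chen.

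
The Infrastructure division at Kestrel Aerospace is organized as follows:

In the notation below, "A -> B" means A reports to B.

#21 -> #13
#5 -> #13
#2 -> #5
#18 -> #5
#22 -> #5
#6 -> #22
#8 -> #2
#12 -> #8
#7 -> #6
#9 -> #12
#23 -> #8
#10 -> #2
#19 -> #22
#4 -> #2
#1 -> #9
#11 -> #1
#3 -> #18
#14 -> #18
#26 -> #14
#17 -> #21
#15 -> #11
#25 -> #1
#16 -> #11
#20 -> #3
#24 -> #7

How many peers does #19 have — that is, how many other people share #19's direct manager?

#19 reports to #22. #22's other direct reports are #6 — 1 peer.

1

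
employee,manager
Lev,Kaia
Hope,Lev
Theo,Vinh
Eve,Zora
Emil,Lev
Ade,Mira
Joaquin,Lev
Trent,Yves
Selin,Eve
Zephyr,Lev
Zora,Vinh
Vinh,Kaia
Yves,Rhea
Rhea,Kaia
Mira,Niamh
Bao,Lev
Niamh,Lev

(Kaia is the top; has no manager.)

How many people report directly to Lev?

6

Lev directly manages Emil, Niamh, Bao, Zephyr, Joaquin, Hope. That is 6 direct reports.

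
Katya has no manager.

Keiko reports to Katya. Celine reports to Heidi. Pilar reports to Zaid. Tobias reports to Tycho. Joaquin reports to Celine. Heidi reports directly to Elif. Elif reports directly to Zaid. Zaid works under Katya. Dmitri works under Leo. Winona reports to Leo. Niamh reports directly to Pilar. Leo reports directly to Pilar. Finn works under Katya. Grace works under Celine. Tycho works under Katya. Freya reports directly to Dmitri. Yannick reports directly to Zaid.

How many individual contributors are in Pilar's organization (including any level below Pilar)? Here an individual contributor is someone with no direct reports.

3

The people in Pilar's organization with no one reporting to them are Niamh, Freya, Winona. That is 3.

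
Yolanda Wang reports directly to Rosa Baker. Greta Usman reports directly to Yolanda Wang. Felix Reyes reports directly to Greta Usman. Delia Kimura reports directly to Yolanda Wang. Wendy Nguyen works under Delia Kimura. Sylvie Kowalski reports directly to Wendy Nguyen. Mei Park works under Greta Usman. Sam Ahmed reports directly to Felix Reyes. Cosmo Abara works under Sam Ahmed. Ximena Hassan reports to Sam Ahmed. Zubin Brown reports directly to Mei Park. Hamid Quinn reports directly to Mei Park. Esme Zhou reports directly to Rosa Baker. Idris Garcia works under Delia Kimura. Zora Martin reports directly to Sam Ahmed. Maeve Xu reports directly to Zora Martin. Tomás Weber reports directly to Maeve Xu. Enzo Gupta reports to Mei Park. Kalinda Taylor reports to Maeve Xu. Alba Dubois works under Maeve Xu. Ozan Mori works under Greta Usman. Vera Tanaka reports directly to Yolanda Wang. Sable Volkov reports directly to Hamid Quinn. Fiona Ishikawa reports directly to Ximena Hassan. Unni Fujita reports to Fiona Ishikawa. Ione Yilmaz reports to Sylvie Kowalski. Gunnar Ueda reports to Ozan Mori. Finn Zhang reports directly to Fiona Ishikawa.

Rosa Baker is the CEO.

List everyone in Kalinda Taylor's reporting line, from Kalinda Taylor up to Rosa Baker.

Kalinda Taylor -> Maeve Xu -> Zora Martin -> Sam Ahmed -> Felix Reyes -> Greta Usman -> Yolanda Wang -> Rosa Baker

Kalinda Taylor reports to Maeve Xu. Maeve Xu reports to Zora Martin. Zora Martin reports to Sam Ahmed. Sam Ahmed reports to Felix Reyes. Felix Reyes reports to Greta Usman. Greta Usman reports to Yolanda Wang. Yolanda Wang reports to Rosa Baker. Rosa Baker is at the top.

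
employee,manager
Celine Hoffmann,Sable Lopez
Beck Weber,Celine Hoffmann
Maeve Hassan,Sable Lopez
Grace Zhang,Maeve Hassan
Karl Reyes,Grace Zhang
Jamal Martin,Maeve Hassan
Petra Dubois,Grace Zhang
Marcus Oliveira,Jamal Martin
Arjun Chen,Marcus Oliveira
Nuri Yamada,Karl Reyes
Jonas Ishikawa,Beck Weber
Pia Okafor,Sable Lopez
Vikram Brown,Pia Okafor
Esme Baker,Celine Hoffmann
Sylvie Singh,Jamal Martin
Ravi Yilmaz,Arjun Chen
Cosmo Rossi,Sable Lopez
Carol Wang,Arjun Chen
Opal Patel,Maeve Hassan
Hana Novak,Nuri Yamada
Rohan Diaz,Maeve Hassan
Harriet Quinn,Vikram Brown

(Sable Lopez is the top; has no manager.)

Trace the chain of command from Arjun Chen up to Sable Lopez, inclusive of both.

Arjun Chen -> Marcus Oliveira -> Jamal Martin -> Maeve Hassan -> Sable Lopez

Arjun Chen reports to Marcus Oliveira. Marcus Oliveira reports to Jamal Martin. Jamal Martin reports to Maeve Hassan. Maeve Hassan reports to Sable Lopez. Sable Lopez is at the top.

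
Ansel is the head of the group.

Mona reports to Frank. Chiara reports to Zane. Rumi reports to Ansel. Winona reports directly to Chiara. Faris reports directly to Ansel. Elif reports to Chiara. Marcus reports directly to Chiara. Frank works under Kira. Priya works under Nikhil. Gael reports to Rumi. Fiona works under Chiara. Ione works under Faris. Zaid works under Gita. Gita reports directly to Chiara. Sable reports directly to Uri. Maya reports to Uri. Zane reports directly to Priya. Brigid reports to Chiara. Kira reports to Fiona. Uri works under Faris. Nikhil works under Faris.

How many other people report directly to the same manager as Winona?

5

Winona reports to Chiara. Chiara's other direct reports are Fiona, Brigid, Gita, Marcus, Elif — 5 peers.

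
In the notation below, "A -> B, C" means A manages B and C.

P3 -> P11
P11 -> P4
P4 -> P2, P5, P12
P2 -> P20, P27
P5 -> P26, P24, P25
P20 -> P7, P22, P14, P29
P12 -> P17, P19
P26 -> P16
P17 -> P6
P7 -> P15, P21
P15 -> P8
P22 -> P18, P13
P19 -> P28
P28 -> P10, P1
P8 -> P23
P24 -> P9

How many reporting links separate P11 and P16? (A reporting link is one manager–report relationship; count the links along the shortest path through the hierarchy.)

P16 is in P11's organization: the chain from P16 up to P11 is P16 → P26 → P5 → P4 → P11, which is 4 links.

4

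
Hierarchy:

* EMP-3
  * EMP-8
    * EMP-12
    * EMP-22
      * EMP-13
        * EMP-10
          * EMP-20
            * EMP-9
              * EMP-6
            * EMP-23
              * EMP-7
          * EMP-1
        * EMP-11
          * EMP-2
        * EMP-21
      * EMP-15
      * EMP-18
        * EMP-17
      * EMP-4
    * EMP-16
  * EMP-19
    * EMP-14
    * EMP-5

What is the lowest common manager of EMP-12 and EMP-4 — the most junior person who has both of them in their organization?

EMP-12's chain of managers is EMP-8, EMP-3. EMP-4's chain of managers is EMP-22, EMP-8, EMP-3. The first manager that appears in both chains is EMP-8.

EMP-8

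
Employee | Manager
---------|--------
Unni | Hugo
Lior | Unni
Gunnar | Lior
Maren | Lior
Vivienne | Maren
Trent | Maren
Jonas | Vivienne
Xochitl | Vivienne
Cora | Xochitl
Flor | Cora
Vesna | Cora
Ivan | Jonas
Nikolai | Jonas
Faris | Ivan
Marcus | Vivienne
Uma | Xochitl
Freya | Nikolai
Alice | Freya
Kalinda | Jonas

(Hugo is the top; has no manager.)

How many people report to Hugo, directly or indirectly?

Hugo directly manages Unni. Under Unni: Lior, Maren, Trent, Vivienne, Marcus, Xochitl, Uma, Cora, Vesna, Flor, Jonas, Kalinda, Nikolai, Freya, Alice, Ivan, Faris, Gunnar (18). That's 19 in total.

19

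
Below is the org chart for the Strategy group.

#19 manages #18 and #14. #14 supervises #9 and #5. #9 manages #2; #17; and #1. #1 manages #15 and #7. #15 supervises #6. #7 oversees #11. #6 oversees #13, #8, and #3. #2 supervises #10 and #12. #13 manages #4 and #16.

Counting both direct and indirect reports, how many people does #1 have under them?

9

#1 directly manages #15, #7. Under #15: #6, #8, #3, #13, #16, #4 (6). Under #7: #11 (1). So #1's organization is 2 direct reports plus everyone under them: 7 + 2 = 9.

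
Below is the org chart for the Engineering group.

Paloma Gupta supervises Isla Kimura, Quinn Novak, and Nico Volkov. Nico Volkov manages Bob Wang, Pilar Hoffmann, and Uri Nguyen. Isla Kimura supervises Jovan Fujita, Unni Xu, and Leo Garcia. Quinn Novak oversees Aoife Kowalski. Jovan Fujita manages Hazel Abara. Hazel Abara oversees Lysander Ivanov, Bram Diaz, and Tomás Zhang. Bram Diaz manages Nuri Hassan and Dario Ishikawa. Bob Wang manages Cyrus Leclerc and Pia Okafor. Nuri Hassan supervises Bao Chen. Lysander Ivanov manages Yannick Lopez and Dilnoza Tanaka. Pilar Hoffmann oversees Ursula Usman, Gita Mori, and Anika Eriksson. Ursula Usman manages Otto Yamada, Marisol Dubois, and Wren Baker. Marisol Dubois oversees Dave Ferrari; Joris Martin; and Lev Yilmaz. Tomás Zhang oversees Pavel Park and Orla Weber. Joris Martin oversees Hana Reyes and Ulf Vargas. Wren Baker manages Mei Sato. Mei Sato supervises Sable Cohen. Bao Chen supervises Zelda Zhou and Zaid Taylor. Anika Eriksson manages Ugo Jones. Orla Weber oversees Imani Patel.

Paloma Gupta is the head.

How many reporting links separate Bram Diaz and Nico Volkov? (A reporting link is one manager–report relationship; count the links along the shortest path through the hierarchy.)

5

Bram Diaz is 4 levels below Paloma Gupta, and Nico Volkov is 1 level below Paloma Gupta (their lowest common manager). The shortest path runs up from Bram Diaz to Paloma Gupta and back down to Nico Volkov: 4 + 1 = 5 links.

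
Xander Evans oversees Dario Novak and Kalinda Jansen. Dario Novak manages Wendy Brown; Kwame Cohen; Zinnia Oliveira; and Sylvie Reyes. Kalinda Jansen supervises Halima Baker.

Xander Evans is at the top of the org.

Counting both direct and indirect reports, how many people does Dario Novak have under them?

Dario Novak directly manages Wendy Brown, Kwame Cohen, Zinnia Oliveira, Sylvie Reyes. Wendy Brown has no reports. Kwame Cohen has no reports. Zinnia Oliveira has no reports. Sylvie Reyes has no reports. So Dario Novak's organization is 4 direct reports plus everyone under them: 1 + 1 + 1 + 1 = 4.

4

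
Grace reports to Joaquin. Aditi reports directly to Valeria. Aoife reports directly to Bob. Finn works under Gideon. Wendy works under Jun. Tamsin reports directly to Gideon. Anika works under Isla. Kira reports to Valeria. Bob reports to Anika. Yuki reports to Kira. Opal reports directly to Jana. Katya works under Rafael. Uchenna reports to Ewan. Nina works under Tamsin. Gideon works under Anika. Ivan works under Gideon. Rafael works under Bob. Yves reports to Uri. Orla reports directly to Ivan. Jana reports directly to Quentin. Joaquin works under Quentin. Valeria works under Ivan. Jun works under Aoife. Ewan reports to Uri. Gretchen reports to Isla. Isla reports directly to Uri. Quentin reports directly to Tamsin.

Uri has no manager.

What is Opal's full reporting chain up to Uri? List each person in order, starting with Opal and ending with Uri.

Opal -> Jana -> Quentin -> Tamsin -> Gideon -> Anika -> Isla -> Uri

Opal reports to Jana. Jana reports to Quentin. Quentin reports to Tamsin. Tamsin reports to Gideon. Gideon reports to Anika. Anika reports to Isla. Isla reports to Uri. Uri is at the top.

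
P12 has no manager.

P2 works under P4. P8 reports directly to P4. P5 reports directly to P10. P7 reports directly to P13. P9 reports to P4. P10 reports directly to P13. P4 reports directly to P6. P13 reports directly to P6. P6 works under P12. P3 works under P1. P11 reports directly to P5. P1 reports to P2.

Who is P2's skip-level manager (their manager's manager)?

P2 reports to P4, and P4 reports to P6. So P2's skip-level manager is P6.

P6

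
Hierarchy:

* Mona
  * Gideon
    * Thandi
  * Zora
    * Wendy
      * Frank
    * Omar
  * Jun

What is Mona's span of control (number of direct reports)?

3

Mona directly manages Gideon, Zora, Jun. That is 3 direct reports.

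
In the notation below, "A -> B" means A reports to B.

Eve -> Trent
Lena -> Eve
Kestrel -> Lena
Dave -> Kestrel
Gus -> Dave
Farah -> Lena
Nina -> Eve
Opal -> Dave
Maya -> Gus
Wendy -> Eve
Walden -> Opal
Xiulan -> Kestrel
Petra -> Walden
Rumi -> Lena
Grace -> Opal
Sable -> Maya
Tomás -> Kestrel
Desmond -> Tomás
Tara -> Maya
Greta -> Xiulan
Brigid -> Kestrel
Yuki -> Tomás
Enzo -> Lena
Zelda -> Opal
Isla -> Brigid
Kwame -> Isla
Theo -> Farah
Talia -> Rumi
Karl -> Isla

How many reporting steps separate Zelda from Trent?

Chain from Zelda up to Trent: Zelda → Opal → Dave → Kestrel → Lena → Eve → Trent. That is 6 steps up, so Zelda is 6 levels below Trent.

6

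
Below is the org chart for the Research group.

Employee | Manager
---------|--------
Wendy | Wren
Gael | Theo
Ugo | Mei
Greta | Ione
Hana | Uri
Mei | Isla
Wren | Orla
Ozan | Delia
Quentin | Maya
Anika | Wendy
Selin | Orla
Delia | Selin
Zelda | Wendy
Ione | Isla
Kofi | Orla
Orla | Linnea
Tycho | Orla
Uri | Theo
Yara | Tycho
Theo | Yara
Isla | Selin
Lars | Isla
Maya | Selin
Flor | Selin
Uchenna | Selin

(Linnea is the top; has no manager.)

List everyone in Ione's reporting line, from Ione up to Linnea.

Ione reports to Isla. Isla reports to Selin. Selin reports to Orla. Orla reports to Linnea. Linnea is at the top.

Ione -> Isla -> Selin -> Orla -> Linnea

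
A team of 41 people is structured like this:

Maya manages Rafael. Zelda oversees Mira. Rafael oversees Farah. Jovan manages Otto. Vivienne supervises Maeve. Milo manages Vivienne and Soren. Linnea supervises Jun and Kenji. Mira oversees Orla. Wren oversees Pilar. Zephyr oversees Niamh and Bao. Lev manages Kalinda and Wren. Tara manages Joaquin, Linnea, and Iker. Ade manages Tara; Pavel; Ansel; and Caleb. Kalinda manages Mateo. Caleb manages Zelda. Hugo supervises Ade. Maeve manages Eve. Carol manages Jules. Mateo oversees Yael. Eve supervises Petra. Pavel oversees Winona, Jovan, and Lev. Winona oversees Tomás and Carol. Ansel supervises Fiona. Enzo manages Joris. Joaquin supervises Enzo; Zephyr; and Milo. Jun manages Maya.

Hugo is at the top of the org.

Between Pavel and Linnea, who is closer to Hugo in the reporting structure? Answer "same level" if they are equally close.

Pavel is 2 levels below Hugo; Linnea is 3. Pavel is higher.

Pavel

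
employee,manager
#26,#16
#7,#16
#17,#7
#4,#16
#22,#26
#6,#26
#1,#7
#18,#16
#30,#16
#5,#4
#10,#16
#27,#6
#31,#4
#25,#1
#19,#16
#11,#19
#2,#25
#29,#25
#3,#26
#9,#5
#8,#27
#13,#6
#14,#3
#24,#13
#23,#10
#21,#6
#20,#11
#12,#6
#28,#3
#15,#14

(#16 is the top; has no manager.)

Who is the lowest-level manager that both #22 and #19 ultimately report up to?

#16

#22's chain of managers is #26, #16. #19's chain of managers is #16. The first manager that appears in both chains is #16.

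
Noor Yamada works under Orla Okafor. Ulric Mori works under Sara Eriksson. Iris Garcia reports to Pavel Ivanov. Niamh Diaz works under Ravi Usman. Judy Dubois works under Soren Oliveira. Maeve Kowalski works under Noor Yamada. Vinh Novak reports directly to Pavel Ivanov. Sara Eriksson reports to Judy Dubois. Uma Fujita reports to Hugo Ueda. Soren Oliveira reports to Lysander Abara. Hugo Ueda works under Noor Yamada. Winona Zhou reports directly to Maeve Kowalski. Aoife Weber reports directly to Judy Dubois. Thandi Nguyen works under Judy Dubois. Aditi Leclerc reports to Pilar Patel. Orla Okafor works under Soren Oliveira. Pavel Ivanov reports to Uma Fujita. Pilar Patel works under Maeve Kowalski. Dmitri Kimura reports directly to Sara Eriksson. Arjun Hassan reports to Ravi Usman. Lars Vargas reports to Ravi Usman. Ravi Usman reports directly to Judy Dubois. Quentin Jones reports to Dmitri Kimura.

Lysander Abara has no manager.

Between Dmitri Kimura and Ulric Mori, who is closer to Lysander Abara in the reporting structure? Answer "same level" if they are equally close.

Both Dmitri Kimura and Ulric Mori are 4 levels below Lysander Abara.

same level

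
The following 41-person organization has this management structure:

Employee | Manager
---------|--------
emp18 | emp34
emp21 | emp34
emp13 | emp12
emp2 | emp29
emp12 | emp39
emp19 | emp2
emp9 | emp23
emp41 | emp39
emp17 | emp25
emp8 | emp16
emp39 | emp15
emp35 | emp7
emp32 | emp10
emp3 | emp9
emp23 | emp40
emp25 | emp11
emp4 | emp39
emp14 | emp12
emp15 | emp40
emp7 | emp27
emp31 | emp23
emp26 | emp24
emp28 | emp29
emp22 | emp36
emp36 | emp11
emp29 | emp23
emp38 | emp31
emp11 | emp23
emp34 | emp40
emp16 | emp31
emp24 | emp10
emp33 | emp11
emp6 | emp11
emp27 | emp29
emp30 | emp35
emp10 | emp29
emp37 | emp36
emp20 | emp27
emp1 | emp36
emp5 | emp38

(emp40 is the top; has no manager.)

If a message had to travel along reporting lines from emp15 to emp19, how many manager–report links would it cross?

5

emp15 is 1 level below emp40, and emp19 is 4 levels below emp40 (their lowest common manager). The shortest path runs up from emp15 to emp40 and back down to emp19: 1 + 4 = 5 links.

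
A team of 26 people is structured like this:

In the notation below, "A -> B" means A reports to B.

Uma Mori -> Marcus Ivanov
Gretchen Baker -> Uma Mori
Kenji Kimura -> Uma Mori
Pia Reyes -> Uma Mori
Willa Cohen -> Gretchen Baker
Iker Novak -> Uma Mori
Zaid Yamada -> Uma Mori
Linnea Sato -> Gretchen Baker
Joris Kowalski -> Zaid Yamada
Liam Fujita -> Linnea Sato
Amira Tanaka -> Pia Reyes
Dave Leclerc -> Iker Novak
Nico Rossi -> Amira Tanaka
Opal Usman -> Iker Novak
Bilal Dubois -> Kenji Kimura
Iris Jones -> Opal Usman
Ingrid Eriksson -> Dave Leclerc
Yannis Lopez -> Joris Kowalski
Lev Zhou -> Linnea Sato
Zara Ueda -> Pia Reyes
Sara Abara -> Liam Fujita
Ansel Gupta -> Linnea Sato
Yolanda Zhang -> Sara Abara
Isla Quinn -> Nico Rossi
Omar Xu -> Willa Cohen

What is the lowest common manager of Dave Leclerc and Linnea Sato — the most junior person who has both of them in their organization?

Uma Mori

Dave Leclerc's chain of managers is Iker Novak, Uma Mori, Marcus Ivanov. Linnea Sato's chain of managers is Gretchen Baker, Uma Mori, Marcus Ivanov. The first manager that appears in both chains is Uma Mori.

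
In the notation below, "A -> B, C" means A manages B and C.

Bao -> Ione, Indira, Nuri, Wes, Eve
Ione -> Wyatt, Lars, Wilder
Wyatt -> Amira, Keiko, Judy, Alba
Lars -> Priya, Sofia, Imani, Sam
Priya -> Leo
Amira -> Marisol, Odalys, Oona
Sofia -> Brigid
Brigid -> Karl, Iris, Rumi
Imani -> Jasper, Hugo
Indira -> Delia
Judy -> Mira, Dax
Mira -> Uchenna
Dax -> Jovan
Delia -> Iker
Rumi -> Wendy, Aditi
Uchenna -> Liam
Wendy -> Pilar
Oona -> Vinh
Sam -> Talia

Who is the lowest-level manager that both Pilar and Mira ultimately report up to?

Ione

Pilar's chain of managers is Wendy, Rumi, Brigid, Sofia, Lars, Ione, Bao. Mira's chain of managers is Judy, Wyatt, Ione, Bao. The first manager that appears in both chains is Ione.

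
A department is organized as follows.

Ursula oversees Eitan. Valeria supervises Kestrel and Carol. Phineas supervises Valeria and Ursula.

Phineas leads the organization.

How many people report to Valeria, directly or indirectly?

Valeria directly manages Kestrel, Carol. Kestrel has no reports. Carol has no reports. So Valeria's organization is 2 direct reports plus everyone under them: 1 + 1 = 2.

2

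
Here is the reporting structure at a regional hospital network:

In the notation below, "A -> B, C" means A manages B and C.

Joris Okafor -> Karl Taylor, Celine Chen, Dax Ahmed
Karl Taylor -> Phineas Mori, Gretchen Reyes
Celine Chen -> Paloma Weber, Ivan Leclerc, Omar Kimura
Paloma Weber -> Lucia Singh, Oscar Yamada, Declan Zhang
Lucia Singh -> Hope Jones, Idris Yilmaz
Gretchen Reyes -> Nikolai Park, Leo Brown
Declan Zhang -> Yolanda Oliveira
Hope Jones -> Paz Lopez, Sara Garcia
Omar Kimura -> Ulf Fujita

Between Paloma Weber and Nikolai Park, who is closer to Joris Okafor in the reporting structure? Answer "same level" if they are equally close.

Paloma Weber is 2 levels below Joris Okafor; Nikolai Park is 3. Paloma Weber is higher.

Paloma Weber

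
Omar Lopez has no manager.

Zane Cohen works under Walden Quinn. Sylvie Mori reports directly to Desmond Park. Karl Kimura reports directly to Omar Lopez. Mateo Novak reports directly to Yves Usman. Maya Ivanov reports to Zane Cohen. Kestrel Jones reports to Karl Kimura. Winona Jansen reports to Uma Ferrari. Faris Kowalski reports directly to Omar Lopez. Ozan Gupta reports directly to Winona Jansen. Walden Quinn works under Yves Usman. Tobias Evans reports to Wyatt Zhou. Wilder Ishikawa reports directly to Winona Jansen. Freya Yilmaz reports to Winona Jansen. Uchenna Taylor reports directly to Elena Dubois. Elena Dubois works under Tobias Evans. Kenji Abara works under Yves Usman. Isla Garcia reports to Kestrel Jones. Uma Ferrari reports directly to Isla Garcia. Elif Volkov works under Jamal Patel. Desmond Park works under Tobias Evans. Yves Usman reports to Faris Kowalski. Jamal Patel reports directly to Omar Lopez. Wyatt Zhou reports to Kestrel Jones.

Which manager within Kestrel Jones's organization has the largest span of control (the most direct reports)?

Direct-report counts within Kestrel Jones's organization: Kestrel Jones has 2; Isla Garcia has 1; Uma Ferrari has 1; Winona Jansen has 3; Wyatt Zhou has 1; Tobias Evans has 2; Elena Dubois has 1; Desmond Park has 1. The largest is 3, held by Winona Jansen.

Winona Jansen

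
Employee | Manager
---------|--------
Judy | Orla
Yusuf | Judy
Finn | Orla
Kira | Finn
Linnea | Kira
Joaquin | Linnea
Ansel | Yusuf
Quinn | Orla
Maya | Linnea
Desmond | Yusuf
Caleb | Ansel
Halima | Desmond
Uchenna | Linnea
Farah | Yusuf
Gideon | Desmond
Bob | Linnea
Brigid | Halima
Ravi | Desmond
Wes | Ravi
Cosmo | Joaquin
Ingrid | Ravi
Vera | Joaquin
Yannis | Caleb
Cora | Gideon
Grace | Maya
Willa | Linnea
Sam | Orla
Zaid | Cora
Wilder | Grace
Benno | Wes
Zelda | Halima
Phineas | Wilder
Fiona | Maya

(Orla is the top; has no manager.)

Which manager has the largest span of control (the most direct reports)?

Linnea

Direct-report counts: Orla has 4; Finn has 1; Kira has 1; Linnea has 5; Maya has 2; Grace has 1; Wilder has 1; Joaquin has 2; Judy has 1; Yusuf has 3; Desmond has 3; Ravi has 2; Wes has 1; Gideon has 1; Cora has 1; Halima has 2; Ansel has 1; Caleb has 1. The largest is 5, held by Linnea.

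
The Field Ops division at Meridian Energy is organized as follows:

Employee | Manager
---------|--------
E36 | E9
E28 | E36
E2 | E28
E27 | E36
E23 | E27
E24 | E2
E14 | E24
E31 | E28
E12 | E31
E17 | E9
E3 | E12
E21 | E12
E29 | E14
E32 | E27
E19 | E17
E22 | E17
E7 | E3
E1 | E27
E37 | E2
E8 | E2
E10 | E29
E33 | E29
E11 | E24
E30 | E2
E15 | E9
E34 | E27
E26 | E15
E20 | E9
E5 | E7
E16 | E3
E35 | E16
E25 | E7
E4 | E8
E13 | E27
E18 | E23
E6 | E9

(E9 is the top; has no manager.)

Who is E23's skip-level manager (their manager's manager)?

E23 reports to E27, and E27 reports to E36. So E23's skip-level manager is E36.

E36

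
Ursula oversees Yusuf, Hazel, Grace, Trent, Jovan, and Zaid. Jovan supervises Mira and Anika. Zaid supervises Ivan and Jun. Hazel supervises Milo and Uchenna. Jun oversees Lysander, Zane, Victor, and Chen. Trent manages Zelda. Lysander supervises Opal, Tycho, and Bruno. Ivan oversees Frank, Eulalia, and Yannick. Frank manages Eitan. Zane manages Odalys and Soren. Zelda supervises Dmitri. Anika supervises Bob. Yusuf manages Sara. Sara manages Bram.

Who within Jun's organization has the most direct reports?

Jun

Direct-report counts within Jun's organization: Jun has 4; Zane has 2; Lysander has 3. The largest is 4, held by Jun.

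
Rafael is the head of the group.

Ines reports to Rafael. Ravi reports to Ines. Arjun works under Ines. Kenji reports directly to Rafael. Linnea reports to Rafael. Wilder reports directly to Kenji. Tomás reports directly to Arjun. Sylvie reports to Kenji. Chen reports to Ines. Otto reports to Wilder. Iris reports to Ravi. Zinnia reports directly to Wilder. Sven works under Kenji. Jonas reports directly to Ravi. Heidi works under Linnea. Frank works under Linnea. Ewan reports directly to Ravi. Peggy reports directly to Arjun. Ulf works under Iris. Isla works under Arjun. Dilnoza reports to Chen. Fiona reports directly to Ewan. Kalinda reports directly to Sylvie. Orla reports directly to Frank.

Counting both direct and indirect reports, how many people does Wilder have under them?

2

Wilder directly manages Otto, Zinnia. Otto has no reports. Zinnia has no reports. So Wilder's organization is 2 direct reports plus everyone under them: 1 + 1 = 2.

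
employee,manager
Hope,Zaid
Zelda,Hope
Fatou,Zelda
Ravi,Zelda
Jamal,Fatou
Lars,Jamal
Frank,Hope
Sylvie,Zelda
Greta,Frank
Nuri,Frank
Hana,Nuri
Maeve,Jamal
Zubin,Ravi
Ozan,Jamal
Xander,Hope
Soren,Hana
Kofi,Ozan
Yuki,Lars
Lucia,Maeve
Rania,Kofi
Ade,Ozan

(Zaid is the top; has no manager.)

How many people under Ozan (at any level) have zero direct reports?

2

The people in Ozan's organization with no one reporting to them are Ade, Rania. That is 2.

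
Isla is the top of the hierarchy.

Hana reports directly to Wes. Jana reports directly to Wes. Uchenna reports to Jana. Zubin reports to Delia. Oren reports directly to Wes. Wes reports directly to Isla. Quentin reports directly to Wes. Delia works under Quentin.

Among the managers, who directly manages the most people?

Direct-report counts: Isla has 1; Wes has 4; Jana has 1; Quentin has 1; Delia has 1. The largest is 4, held by Wes.

Wes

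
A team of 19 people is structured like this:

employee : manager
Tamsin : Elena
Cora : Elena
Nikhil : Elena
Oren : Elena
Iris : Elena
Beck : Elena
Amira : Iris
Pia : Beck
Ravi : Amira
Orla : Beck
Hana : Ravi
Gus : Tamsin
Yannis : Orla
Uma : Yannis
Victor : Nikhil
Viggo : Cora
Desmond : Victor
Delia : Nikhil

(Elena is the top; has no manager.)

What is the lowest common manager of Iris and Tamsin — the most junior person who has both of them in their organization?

Iris's chain of managers is Elena. Tamsin's chain of managers is Elena. The first manager that appears in both chains is Elena.

Elena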